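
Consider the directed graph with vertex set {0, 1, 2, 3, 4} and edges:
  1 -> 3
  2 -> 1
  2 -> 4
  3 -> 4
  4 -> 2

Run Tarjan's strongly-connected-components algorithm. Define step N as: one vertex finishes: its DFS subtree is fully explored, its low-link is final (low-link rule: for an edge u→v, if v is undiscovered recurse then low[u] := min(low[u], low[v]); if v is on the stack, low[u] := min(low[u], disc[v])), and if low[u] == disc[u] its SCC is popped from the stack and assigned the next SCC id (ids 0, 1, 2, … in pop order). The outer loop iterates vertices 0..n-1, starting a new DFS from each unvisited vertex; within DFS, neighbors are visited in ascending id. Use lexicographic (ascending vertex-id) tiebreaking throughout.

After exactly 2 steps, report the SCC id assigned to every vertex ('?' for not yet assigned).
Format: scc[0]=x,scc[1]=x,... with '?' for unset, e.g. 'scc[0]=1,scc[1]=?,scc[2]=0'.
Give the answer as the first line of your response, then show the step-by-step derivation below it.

scc[0]=0,scc[1]=?,scc[2]=?,scc[3]=?,scc[4]=?

step 1: low=(low[0]=0,low[1]=?,low[2]=?,low[3]=?,low[4]=?); scc=(scc[0]=0,scc[1]=?,scc[2]=?,scc[3]=?,scc[4]=?)
step 2: low=(low[0]=0,low[1]=1,low[2]=1,low[3]=2,low[4]=3); scc=(scc[0]=0,scc[1]=?,scc[2]=?,scc[3]=?,scc[4]=?)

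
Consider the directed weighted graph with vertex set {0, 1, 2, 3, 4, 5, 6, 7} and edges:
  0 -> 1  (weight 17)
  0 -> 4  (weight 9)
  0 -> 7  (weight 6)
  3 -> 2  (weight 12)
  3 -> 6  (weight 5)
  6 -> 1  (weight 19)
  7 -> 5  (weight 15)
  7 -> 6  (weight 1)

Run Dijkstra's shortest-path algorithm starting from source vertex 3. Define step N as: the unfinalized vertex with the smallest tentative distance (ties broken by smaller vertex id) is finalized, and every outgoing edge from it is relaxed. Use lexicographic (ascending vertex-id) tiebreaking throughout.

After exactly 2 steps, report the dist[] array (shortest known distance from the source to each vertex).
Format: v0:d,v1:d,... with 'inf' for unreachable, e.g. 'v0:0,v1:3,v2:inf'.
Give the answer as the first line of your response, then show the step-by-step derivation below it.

v0:inf,v1:24,v2:12,v3:0,v4:inf,v5:inf,v6:5,v7:inf

step 1: dist = v0:inf,v1:inf,v2:12,v3:0,v4:inf,v5:inf,v6:5,v7:inf
step 2: dist = v0:inf,v1:24,v2:12,v3:0,v4:inf,v5:inf,v6:5,v7:inf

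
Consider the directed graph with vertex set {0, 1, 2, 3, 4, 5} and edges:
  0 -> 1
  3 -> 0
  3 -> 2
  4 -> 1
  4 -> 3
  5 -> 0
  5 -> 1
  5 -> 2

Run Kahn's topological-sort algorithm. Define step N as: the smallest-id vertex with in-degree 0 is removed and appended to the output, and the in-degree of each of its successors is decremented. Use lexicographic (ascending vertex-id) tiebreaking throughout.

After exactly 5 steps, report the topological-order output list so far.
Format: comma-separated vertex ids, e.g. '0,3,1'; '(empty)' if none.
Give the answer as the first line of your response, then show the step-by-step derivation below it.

4,3,5,0,1

step 1: output 4; order=[4]; indeg=(2,2,2,0,0,0)
step 2: output 3; order=[4,3]; indeg=(1,2,1,0,0,0)
step 3: output 5; order=[4,3,5]; indeg=(0,1,0,0,0,0)
step 4: output 0; order=[4,3,5,0]; indeg=(0,0,0,0,0,0)
step 5: output 1; order=[4,3,5,0,1]; indeg=(0,0,0,0,0,0)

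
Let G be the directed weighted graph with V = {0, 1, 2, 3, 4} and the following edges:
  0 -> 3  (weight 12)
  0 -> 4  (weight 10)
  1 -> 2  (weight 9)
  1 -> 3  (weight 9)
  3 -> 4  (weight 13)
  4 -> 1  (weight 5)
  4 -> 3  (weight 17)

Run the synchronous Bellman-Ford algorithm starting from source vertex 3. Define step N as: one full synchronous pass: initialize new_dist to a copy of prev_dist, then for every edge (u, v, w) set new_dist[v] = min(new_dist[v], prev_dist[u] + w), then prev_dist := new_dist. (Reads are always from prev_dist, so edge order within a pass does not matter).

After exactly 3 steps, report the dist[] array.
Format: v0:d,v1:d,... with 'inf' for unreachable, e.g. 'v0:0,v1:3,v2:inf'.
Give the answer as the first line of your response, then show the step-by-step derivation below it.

v0:inf,v1:18,v2:27,v3:0,v4:13

step 1: dist = v0:inf,v1:inf,v2:inf,v3:0,v4:13
step 2: dist = v0:inf,v1:18,v2:inf,v3:0,v4:13
step 3: dist = v0:inf,v1:18,v2:27,v3:0,v4:13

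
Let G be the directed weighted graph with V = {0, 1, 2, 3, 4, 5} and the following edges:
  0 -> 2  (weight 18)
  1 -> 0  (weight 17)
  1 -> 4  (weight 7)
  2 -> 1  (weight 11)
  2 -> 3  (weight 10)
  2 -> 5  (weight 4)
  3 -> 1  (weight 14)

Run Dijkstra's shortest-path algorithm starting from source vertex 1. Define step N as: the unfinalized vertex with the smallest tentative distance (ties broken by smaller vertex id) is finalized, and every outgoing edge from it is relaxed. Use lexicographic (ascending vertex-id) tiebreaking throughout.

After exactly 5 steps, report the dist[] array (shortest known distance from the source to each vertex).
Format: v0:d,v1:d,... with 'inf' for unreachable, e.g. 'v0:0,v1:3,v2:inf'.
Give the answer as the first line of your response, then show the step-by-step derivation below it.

v0:17,v1:0,v2:35,v3:45,v4:7,v5:39

step 1: dist = v0:17,v1:0,v2:inf,v3:inf,v4:7,v5:inf
step 2: dist = v0:17,v1:0,v2:inf,v3:inf,v4:7,v5:inf
step 3: dist = v0:17,v1:0,v2:35,v3:inf,v4:7,v5:inf
step 4: dist = v0:17,v1:0,v2:35,v3:45,v4:7,v5:39
step 5: dist = v0:17,v1:0,v2:35,v3:45,v4:7,v5:39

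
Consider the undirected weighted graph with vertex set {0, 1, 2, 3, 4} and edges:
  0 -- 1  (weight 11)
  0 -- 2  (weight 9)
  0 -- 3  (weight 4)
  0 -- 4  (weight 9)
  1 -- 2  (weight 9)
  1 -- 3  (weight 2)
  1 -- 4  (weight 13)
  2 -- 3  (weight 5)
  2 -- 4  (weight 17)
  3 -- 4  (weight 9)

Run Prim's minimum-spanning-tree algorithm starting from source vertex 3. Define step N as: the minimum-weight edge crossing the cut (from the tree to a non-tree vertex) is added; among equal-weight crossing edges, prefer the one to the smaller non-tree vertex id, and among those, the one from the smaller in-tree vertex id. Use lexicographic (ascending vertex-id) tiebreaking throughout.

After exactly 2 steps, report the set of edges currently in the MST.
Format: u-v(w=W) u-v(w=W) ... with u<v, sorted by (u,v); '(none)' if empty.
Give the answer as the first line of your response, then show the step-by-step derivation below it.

0-3(w=4) 1-3(w=2)

step 1: add edge 1-3 (w=2); MST = {1-3(w=2)}
step 2: add edge 0-3 (w=4); MST = {0-3(w=4) 1-3(w=2)}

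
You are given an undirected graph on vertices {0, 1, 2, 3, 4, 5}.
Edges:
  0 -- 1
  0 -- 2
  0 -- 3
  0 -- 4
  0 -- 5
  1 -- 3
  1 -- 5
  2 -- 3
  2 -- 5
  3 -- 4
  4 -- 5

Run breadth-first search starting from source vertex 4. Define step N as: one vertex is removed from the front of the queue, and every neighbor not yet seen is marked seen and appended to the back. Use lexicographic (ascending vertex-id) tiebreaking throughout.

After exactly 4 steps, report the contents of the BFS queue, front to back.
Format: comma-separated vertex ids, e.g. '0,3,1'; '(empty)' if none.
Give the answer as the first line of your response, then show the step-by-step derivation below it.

1,2

step 1: dequeue 4; queue=[0,3,5]; order=4
step 2: dequeue 0; queue=[3,5,1,2]; order=4,0
step 3: dequeue 3; queue=[5,1,2]; order=4,0,3
step 4: dequeue 5; queue=[1,2]; order=4,0,3,5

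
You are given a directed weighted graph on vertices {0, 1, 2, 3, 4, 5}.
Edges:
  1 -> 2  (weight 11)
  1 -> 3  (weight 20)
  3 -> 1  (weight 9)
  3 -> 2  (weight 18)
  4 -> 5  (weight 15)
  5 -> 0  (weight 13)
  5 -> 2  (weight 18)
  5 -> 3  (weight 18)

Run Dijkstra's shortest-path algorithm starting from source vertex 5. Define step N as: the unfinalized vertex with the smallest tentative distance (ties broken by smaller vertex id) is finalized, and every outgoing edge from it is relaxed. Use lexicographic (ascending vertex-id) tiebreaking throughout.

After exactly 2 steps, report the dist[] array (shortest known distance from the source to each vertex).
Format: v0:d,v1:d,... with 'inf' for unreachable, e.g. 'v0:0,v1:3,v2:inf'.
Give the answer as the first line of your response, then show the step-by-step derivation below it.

v0:13,v1:inf,v2:18,v3:18,v4:inf,v5:0

step 1: dist = v0:13,v1:inf,v2:18,v3:18,v4:inf,v5:0
step 2: dist = v0:13,v1:inf,v2:18,v3:18,v4:inf,v5:0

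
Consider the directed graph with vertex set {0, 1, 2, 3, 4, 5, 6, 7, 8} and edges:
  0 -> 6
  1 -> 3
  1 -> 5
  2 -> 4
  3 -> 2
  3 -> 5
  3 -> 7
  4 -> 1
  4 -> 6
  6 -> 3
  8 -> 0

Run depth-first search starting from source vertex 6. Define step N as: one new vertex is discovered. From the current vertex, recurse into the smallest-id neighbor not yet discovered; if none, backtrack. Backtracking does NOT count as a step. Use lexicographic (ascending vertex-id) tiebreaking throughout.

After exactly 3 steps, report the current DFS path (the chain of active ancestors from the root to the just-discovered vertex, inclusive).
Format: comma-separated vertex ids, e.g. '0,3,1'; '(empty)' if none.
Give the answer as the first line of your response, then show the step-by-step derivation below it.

6,3,2

step 1: discover 6; path=6; order=6
step 2: discover 3; path=6>3; order=6,3
step 3: discover 2; path=6>3>2; order=6,3,2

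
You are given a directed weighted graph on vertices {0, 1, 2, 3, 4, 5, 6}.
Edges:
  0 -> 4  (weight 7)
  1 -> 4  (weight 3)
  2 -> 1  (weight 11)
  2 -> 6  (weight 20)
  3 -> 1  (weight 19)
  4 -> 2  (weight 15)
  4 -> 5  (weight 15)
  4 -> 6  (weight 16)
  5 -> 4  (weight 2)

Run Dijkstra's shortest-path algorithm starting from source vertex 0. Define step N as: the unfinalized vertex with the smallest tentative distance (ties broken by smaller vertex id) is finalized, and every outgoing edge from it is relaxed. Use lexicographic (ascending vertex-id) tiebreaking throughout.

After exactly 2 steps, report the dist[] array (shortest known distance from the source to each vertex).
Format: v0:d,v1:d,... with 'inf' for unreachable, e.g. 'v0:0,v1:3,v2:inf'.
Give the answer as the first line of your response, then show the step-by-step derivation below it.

v0:0,v1:inf,v2:22,v3:inf,v4:7,v5:22,v6:23

step 1: dist = v0:0,v1:inf,v2:inf,v3:inf,v4:7,v5:inf,v6:inf
step 2: dist = v0:0,v1:inf,v2:22,v3:inf,v4:7,v5:22,v6:23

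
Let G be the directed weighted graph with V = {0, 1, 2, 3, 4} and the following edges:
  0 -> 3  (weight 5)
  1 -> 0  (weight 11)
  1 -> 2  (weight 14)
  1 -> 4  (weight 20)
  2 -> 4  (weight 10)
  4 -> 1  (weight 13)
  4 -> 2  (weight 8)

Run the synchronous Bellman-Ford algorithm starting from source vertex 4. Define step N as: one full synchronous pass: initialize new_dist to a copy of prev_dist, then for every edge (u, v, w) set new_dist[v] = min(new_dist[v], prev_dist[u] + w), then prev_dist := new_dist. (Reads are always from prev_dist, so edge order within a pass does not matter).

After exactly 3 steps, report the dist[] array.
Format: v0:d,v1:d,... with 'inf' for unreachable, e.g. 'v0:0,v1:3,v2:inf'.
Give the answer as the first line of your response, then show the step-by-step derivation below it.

v0:24,v1:13,v2:8,v3:29,v4:0

step 1: dist = v0:inf,v1:13,v2:8,v3:inf,v4:0
step 2: dist = v0:24,v1:13,v2:8,v3:inf,v4:0
step 3: dist = v0:24,v1:13,v2:8,v3:29,v4:0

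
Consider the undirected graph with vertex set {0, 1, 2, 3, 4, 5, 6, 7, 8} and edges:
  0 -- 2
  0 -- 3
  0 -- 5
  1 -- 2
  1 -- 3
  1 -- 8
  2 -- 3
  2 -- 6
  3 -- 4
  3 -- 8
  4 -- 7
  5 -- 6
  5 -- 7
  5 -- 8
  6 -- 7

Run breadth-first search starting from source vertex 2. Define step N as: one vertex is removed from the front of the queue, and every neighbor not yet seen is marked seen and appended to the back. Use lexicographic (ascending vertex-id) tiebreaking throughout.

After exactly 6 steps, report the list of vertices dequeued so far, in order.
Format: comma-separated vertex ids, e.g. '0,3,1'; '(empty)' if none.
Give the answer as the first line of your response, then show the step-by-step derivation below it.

2,0,1,3,6,5

step 1: dequeue 2; queue=[0,1,3,6]; order=2
step 2: dequeue 0; queue=[1,3,6,5]; order=2,0
step 3: dequeue 1; queue=[3,6,5,8]; order=2,0,1
step 4: dequeue 3; queue=[6,5,8,4]; order=2,0,1,3
step 5: dequeue 6; queue=[5,8,4,7]; order=2,0,1,3,6
step 6: dequeue 5; queue=[8,4,7]; order=2,0,1,3,6,5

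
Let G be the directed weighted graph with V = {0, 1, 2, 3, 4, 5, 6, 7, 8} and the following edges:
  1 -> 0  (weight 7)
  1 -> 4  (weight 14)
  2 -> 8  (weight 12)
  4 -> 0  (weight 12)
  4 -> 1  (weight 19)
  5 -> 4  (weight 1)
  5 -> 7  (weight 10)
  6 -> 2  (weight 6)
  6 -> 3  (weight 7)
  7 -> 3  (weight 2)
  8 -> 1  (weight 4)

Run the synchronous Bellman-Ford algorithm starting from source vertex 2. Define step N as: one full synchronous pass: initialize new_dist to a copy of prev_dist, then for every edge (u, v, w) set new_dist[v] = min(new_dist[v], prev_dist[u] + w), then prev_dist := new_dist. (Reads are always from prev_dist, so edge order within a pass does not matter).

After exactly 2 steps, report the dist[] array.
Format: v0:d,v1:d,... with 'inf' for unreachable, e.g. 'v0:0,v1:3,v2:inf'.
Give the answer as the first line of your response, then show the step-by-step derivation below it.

v0:inf,v1:16,v2:0,v3:inf,v4:inf,v5:inf,v6:inf,v7:inf,v8:12

step 1: dist = v0:inf,v1:inf,v2:0,v3:inf,v4:inf,v5:inf,v6:inf,v7:inf,v8:12
step 2: dist = v0:inf,v1:16,v2:0,v3:inf,v4:inf,v5:inf,v6:inf,v7:inf,v8:12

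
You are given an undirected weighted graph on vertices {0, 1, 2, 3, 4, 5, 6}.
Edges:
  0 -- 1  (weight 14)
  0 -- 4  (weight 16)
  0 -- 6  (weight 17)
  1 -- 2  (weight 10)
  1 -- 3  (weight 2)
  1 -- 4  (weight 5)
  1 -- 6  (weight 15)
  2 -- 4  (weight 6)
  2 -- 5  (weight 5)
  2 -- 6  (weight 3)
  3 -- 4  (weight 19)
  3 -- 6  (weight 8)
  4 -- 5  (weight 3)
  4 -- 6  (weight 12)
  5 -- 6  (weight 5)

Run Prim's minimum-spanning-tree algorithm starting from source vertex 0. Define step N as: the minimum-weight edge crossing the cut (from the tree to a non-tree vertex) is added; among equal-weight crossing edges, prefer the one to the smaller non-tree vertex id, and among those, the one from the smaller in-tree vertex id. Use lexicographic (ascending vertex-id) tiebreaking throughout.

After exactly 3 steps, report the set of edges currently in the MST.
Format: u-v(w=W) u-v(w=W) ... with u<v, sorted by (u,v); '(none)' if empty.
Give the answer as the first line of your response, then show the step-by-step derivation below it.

0-1(w=14) 1-3(w=2) 1-4(w=5)

step 1: add edge 0-1 (w=14); MST = {0-1(w=14)}
step 2: add edge 1-3 (w=2); MST = {0-1(w=14) 1-3(w=2)}
step 3: add edge 1-4 (w=5); MST = {0-1(w=14) 1-3(w=2) 1-4(w=5)}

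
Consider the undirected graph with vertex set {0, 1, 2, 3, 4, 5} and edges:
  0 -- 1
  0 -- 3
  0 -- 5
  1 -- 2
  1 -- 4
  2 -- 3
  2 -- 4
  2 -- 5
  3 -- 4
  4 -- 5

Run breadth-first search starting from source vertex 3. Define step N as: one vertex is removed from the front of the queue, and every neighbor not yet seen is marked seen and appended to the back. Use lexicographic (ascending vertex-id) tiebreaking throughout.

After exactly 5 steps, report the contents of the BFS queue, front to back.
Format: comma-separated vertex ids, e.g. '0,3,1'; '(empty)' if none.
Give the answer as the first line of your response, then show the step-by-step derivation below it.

5

step 1: dequeue 3; queue=[0,2,4]; order=3
step 2: dequeue 0; queue=[2,4,1,5]; order=3,0
step 3: dequeue 2; queue=[4,1,5]; order=3,0,2
step 4: dequeue 4; queue=[1,5]; order=3,0,2,4
step 5: dequeue 1; queue=[5]; order=3,0,2,4,1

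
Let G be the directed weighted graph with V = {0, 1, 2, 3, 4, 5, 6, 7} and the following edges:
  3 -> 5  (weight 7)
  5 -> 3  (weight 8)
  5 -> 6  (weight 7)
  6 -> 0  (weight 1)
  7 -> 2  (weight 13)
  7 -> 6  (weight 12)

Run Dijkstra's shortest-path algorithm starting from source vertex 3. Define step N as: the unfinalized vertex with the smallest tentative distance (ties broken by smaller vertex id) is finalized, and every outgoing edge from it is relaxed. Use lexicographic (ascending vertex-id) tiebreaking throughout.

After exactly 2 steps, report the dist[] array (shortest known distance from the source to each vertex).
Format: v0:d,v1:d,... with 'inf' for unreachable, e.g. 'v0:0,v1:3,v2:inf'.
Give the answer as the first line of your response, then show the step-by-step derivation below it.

v0:inf,v1:inf,v2:inf,v3:0,v4:inf,v5:7,v6:14,v7:inf

step 1: dist = v0:inf,v1:inf,v2:inf,v3:0,v4:inf,v5:7,v6:inf,v7:inf
step 2: dist = v0:inf,v1:inf,v2:inf,v3:0,v4:inf,v5:7,v6:14,v7:inf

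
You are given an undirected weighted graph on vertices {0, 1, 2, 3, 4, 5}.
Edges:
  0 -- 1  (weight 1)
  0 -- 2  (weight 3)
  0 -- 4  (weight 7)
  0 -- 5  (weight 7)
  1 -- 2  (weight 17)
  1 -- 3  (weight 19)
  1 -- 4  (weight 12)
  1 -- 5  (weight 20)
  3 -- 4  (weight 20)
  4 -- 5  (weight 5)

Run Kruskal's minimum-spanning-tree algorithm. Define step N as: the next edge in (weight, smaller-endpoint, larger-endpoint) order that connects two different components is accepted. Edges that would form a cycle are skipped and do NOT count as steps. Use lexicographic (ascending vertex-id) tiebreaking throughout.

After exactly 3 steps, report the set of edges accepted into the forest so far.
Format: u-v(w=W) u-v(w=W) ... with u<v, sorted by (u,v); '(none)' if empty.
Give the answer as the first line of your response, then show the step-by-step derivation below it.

0-1(w=1) 0-2(w=3) 4-5(w=5)

step 1: add edge 0-1 (w=1); MST = {0-1(w=1)}
step 2: add edge 0-2 (w=3); MST = {0-1(w=1) 0-2(w=3)}
step 3: add edge 4-5 (w=5); MST = {0-1(w=1) 0-2(w=3) 4-5(w=5)}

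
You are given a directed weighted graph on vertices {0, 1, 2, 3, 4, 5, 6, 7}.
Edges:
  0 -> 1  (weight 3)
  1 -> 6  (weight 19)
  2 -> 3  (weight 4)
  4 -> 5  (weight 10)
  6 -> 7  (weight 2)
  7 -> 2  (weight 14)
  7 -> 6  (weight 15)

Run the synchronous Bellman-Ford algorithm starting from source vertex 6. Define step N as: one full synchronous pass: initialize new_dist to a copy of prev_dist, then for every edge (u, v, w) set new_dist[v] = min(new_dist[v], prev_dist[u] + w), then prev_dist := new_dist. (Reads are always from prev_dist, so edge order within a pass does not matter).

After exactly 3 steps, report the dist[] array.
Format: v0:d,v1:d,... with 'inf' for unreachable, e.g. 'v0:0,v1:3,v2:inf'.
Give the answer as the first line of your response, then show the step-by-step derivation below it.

v0:inf,v1:inf,v2:16,v3:20,v4:inf,v5:inf,v6:0,v7:2

step 1: dist = v0:inf,v1:inf,v2:inf,v3:inf,v4:inf,v5:inf,v6:0,v7:2
step 2: dist = v0:inf,v1:inf,v2:16,v3:inf,v4:inf,v5:inf,v6:0,v7:2
step 3: dist = v0:inf,v1:inf,v2:16,v3:20,v4:inf,v5:inf,v6:0,v7:2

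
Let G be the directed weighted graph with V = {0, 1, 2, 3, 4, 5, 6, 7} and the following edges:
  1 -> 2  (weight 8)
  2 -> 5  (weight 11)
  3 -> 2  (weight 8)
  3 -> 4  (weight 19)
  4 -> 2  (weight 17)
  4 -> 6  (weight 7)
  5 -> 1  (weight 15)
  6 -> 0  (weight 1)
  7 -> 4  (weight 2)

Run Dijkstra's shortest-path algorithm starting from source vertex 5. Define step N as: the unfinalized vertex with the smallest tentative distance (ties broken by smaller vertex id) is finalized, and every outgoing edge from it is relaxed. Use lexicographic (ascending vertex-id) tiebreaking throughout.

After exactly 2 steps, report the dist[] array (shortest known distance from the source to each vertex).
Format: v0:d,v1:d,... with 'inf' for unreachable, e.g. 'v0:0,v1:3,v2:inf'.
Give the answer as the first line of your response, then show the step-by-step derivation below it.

v0:inf,v1:15,v2:23,v3:inf,v4:inf,v5:0,v6:inf,v7:inf

step 1: dist = v0:inf,v1:15,v2:inf,v3:inf,v4:inf,v5:0,v6:inf,v7:inf
step 2: dist = v0:inf,v1:15,v2:23,v3:inf,v4:inf,v5:0,v6:inf,v7:inf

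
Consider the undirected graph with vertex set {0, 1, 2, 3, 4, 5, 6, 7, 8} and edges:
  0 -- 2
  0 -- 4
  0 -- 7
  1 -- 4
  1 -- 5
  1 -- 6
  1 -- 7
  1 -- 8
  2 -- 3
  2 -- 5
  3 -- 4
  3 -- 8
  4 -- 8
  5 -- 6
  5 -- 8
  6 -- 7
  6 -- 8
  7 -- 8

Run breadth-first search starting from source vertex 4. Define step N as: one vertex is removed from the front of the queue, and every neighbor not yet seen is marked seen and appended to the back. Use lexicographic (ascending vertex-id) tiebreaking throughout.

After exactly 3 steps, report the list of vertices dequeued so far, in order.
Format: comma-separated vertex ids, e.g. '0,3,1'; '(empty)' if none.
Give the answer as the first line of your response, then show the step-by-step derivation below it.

4,0,1

step 1: dequeue 4; queue=[0,1,3,8]; order=4
step 2: dequeue 0; queue=[1,3,8,2,7]; order=4,0
step 3: dequeue 1; queue=[3,8,2,7,5,6]; order=4,0,1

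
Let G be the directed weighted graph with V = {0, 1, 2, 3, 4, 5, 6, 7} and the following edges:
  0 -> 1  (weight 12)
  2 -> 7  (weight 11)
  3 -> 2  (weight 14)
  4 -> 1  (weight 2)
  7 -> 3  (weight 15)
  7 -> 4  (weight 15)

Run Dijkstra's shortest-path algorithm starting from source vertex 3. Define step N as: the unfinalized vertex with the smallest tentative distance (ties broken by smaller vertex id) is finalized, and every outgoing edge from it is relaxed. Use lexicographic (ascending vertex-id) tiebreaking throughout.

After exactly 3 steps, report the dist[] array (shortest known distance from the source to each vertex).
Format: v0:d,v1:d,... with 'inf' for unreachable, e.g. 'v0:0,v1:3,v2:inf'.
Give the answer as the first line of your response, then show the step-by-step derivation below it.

v0:inf,v1:inf,v2:14,v3:0,v4:40,v5:inf,v6:inf,v7:25

step 1: dist = v0:inf,v1:inf,v2:14,v3:0,v4:inf,v5:inf,v6:inf,v7:inf
step 2: dist = v0:inf,v1:inf,v2:14,v3:0,v4:inf,v5:inf,v6:inf,v7:25
step 3: dist = v0:inf,v1:inf,v2:14,v3:0,v4:40,v5:inf,v6:inf,v7:25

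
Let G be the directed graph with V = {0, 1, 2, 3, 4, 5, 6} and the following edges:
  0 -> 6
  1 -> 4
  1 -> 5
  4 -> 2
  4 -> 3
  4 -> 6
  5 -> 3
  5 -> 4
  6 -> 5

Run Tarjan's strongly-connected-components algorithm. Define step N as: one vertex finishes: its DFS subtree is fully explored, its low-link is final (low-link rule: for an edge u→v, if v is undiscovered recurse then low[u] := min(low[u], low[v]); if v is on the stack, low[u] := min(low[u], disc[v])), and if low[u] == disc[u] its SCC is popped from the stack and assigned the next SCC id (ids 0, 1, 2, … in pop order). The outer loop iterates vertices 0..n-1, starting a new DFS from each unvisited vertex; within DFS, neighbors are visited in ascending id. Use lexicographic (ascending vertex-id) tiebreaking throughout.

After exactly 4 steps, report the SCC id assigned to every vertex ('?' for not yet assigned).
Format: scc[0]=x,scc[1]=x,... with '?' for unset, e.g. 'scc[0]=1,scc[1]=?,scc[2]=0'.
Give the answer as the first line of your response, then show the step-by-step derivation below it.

scc[0]=?,scc[1]=?,scc[2]=1,scc[3]=0,scc[4]=?,scc[5]=?,scc[6]=?

step 1: low=(low[0]=0,low[1]=?,low[2]=?,low[3]=3,low[4]=?,low[5]=2,low[6]=1); scc=(scc[0]=?,scc[1]=?,scc[2]=?,scc[3]=0,scc[4]=?,scc[5]=?,scc[6]=?)
step 2: low=(low[0]=0,low[1]=?,low[2]=5,low[3]=3,low[4]=4,low[5]=2,low[6]=1); scc=(scc[0]=?,scc[1]=?,scc[2]=1,scc[3]=0,scc[4]=?,scc[5]=?,scc[6]=?)
step 3: low=(low[0]=0,low[1]=?,low[2]=5,low[3]=3,low[4]=1,low[5]=2,low[6]=1); scc=(scc[0]=?,scc[1]=?,scc[2]=1,scc[3]=0,scc[4]=?,scc[5]=?,scc[6]=?)
step 4: low=(low[0]=0,low[1]=?,low[2]=5,low[3]=3,low[4]=1,low[5]=1,low[6]=1); scc=(scc[0]=?,scc[1]=?,scc[2]=1,scc[3]=0,scc[4]=?,scc[5]=?,scc[6]=?)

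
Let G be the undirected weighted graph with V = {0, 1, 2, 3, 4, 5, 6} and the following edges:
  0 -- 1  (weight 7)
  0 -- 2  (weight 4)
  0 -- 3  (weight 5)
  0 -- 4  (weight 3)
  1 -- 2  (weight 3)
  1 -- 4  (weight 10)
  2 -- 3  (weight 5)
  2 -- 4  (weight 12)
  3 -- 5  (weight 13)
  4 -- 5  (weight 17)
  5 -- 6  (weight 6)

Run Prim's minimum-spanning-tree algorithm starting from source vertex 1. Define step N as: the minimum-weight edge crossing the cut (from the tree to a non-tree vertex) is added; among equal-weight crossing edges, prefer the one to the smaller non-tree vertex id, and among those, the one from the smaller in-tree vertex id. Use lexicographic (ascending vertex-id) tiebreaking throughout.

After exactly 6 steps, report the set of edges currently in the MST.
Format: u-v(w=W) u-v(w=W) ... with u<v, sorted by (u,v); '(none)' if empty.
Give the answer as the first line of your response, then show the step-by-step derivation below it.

0-2(w=4) 0-3(w=5) 0-4(w=3) 1-2(w=3) 3-5(w=13) 5-6(w=6)

step 1: add edge 1-2 (w=3); MST = {1-2(w=3)}
step 2: add edge 0-2 (w=4); MST = {0-2(w=4) 1-2(w=3)}
step 3: add edge 0-4 (w=3); MST = {0-2(w=4) 0-4(w=3) 1-2(w=3)}
step 4: add edge 0-3 (w=5); MST = {0-2(w=4) 0-3(w=5) 0-4(w=3) 1-2(w=3)}
step 5: add edge 3-5 (w=13); MST = {0-2(w=4) 0-3(w=5) 0-4(w=3) 1-2(w=3) 3-5(w=13)}
step 6: add edge 5-6 (w=6); MST = {0-2(w=4) 0-3(w=5) 0-4(w=3) 1-2(w=3) 3-5(w=13) 5-6(w=6)}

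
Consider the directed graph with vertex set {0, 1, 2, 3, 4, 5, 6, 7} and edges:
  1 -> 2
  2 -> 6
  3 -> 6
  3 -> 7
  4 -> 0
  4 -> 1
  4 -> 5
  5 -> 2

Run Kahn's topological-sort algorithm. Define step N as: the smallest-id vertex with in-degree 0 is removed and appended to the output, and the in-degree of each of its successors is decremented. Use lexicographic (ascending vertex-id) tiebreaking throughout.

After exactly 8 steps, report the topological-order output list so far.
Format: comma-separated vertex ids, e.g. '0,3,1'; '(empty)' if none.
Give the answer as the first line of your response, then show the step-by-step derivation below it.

3,4,0,1,5,2,6,7

step 1: output 3; order=[3]; indeg=(1,1,2,0,0,1,1,0)
step 2: output 4; order=[3,4]; indeg=(0,0,2,0,0,0,1,0)
step 3: output 0; order=[3,4,0]; indeg=(0,0,2,0,0,0,1,0)
step 4: output 1; order=[3,4,0,1]; indeg=(0,0,1,0,0,0,1,0)
step 5: output 5; order=[3,4,0,1,5]; indeg=(0,0,0,0,0,0,1,0)
step 6: output 2; order=[3,4,0,1,5,2]; indeg=(0,0,0,0,0,0,0,0)
step 7: output 6; order=[3,4,0,1,5,2,6]; indeg=(0,0,0,0,0,0,0,0)
step 8: output 7; order=[3,4,0,1,5,2,6,7]; indeg=(0,0,0,0,0,0,0,0)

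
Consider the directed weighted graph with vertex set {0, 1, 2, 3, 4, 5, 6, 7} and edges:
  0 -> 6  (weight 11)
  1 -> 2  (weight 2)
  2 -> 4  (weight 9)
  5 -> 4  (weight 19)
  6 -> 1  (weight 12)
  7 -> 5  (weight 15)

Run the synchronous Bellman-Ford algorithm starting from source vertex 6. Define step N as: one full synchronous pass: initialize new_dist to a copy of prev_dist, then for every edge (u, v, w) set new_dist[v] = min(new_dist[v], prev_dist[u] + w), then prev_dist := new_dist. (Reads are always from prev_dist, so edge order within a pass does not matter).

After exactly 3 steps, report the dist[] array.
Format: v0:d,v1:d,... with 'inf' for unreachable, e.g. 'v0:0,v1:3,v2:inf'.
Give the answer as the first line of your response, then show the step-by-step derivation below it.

v0:inf,v1:12,v2:14,v3:inf,v4:23,v5:inf,v6:0,v7:inf

step 1: dist = v0:inf,v1:12,v2:inf,v3:inf,v4:inf,v5:inf,v6:0,v7:inf
step 2: dist = v0:inf,v1:12,v2:14,v3:inf,v4:inf,v5:inf,v6:0,v7:inf
step 3: dist = v0:inf,v1:12,v2:14,v3:inf,v4:23,v5:inf,v6:0,v7:inf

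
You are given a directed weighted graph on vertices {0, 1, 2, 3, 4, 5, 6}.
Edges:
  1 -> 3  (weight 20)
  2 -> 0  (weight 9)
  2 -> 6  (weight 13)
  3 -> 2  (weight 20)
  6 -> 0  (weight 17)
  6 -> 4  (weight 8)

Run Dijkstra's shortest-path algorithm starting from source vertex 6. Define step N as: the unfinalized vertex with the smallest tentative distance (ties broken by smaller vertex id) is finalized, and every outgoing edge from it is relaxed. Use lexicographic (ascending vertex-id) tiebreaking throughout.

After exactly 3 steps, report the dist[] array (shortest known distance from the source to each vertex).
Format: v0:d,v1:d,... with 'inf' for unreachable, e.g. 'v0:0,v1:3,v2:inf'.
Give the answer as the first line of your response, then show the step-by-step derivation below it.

v0:17,v1:inf,v2:inf,v3:inf,v4:8,v5:inf,v6:0

step 1: dist = v0:17,v1:inf,v2:inf,v3:inf,v4:8,v5:inf,v6:0
step 2: dist = v0:17,v1:inf,v2:inf,v3:inf,v4:8,v5:inf,v6:0
step 3: dist = v0:17,v1:inf,v2:inf,v3:inf,v4:8,v5:inf,v6:0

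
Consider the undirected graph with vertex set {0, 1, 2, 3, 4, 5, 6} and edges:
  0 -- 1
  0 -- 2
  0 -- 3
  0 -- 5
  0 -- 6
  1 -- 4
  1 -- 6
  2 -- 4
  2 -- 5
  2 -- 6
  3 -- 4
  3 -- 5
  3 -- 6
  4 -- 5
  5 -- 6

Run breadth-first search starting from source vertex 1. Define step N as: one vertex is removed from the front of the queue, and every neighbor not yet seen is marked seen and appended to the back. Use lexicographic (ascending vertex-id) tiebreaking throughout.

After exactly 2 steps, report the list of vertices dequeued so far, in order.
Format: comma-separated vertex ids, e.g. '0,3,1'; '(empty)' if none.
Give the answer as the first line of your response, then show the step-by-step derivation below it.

1,0

step 1: dequeue 1; queue=[0,4,6]; order=1
step 2: dequeue 0; queue=[4,6,2,3,5]; order=1,0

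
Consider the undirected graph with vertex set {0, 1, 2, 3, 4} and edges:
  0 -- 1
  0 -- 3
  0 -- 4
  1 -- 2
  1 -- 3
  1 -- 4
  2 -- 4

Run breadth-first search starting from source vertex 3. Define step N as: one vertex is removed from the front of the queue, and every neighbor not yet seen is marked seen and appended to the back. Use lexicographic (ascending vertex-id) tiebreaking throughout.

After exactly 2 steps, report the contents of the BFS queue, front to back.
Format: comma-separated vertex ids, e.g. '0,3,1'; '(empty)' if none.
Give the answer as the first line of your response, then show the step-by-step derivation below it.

1,4

step 1: dequeue 3; queue=[0,1]; order=3
step 2: dequeue 0; queue=[1,4]; order=3,0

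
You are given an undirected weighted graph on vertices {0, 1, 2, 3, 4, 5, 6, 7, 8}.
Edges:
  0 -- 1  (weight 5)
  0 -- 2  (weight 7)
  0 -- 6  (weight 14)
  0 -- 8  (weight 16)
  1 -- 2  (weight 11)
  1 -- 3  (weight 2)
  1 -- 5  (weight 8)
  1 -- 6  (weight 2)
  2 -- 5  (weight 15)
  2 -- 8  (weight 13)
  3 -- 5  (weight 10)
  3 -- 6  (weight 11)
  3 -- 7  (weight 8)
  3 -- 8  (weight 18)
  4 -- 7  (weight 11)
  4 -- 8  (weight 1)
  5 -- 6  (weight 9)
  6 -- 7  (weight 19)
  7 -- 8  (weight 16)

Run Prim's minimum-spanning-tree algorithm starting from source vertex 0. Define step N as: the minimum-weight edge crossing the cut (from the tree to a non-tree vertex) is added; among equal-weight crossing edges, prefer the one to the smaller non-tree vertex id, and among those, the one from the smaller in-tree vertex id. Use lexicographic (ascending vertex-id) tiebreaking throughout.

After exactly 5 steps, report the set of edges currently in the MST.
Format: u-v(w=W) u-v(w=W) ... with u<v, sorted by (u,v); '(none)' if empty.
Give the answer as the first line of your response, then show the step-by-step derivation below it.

0-1(w=5) 0-2(w=7) 1-3(w=2) 1-5(w=8) 1-6(w=2)

step 1: add edge 0-1 (w=5); MST = {0-1(w=5)}
step 2: add edge 1-3 (w=2); MST = {0-1(w=5) 1-3(w=2)}
step 3: add edge 1-6 (w=2); MST = {0-1(w=5) 1-3(w=2) 1-6(w=2)}
step 4: add edge 0-2 (w=7); MST = {0-1(w=5) 0-2(w=7) 1-3(w=2) 1-6(w=2)}
step 5: add edge 1-5 (w=8); MST = {0-1(w=5) 0-2(w=7) 1-3(w=2) 1-5(w=8) 1-6(w=2)}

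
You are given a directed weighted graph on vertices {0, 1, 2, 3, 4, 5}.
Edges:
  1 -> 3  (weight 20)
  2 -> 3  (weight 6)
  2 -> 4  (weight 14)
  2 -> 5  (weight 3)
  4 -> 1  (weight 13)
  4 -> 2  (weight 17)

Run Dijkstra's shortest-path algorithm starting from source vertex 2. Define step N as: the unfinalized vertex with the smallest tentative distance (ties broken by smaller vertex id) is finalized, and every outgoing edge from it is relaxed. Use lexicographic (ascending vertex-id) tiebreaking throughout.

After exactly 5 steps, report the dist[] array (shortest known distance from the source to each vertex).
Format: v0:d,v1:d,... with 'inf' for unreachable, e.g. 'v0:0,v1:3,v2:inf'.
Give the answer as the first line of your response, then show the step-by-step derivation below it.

v0:inf,v1:27,v2:0,v3:6,v4:14,v5:3

step 1: dist = v0:inf,v1:inf,v2:0,v3:6,v4:14,v5:3
step 2: dist = v0:inf,v1:inf,v2:0,v3:6,v4:14,v5:3
step 3: dist = v0:inf,v1:inf,v2:0,v3:6,v4:14,v5:3
step 4: dist = v0:inf,v1:27,v2:0,v3:6,v4:14,v5:3
step 5: dist = v0:inf,v1:27,v2:0,v3:6,v4:14,v5:3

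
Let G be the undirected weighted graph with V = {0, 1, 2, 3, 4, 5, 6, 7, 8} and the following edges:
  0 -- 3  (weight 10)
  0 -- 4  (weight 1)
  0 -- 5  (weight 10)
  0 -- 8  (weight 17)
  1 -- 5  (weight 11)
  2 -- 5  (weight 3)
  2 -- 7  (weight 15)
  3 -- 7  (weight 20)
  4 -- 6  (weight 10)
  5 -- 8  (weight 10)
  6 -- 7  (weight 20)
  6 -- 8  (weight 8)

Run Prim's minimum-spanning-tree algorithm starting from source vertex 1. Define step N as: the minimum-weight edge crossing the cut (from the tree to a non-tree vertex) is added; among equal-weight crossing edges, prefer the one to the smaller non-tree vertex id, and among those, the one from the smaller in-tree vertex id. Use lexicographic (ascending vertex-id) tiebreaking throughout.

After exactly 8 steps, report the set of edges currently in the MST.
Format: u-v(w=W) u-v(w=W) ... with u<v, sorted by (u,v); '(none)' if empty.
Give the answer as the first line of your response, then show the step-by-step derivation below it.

0-3(w=10) 0-4(w=1) 0-5(w=10) 1-5(w=11) 2-5(w=3) 2-7(w=15) 4-6(w=10) 6-8(w=8)

step 1: add edge 1-5 (w=11); MST = {1-5(w=11)}
step 2: add edge 2-5 (w=3); MST = {1-5(w=11) 2-5(w=3)}
step 3: add edge 0-5 (w=10); MST = {0-5(w=10) 1-5(w=11) 2-5(w=3)}
step 4: add edge 0-4 (w=1); MST = {0-4(w=1) 0-5(w=10) 1-5(w=11) 2-5(w=3)}
step 5: add edge 0-3 (w=10); MST = {0-3(w=10) 0-4(w=1) 0-5(w=10) 1-5(w=11) 2-5(w=3)}
step 6: add edge 4-6 (w=10); MST = {0-3(w=10) 0-4(w=1) 0-5(w=10) 1-5(w=11) 2-5(w=3) 4-6(w=10)}
step 7: add edge 6-8 (w=8); MST = {0-3(w=10) 0-4(w=1) 0-5(w=10) 1-5(w=11) 2-5(w=3) 4-6(w=10) 6-8(w=8)}
step 8: add edge 2-7 (w=15); MST = {0-3(w=10) 0-4(w=1) 0-5(w=10) 1-5(w=11) 2-5(w=3) 2-7(w=15) 4-6(w=10) 6-8(w=8)}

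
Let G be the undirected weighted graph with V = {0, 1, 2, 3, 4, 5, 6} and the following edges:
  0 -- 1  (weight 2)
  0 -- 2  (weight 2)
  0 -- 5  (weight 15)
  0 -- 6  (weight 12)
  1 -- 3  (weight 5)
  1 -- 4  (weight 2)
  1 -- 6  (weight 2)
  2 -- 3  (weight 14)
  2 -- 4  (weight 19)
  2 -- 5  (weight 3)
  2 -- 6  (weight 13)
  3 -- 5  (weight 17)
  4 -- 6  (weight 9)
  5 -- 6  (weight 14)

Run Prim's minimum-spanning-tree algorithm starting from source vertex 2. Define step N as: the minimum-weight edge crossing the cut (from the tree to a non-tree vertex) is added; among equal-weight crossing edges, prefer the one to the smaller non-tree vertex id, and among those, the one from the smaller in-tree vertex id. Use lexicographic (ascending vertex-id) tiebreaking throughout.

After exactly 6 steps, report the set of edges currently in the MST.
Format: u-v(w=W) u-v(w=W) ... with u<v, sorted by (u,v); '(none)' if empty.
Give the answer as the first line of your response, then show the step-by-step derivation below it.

0-1(w=2) 0-2(w=2) 1-3(w=5) 1-4(w=2) 1-6(w=2) 2-5(w=3)

step 1: add edge 0-2 (w=2); MST = {0-2(w=2)}
step 2: add edge 0-1 (w=2); MST = {0-1(w=2) 0-2(w=2)}
step 3: add edge 1-4 (w=2); MST = {0-1(w=2) 0-2(w=2) 1-4(w=2)}
step 4: add edge 1-6 (w=2); MST = {0-1(w=2) 0-2(w=2) 1-4(w=2) 1-6(w=2)}
step 5: add edge 2-5 (w=3); MST = {0-1(w=2) 0-2(w=2) 1-4(w=2) 1-6(w=2) 2-5(w=3)}
step 6: add edge 1-3 (w=5); MST = {0-1(w=2) 0-2(w=2) 1-3(w=5) 1-4(w=2) 1-6(w=2) 2-5(w=3)}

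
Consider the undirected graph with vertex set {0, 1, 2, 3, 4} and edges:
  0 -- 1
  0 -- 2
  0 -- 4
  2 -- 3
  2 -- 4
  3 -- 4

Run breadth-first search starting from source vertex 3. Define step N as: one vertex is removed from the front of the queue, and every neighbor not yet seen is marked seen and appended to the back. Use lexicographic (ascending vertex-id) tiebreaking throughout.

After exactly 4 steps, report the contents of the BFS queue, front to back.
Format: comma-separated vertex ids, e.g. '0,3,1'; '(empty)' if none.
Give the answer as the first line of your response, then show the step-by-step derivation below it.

1

step 1: dequeue 3; queue=[2,4]; order=3
step 2: dequeue 2; queue=[4,0]; order=3,2
step 3: dequeue 4; queue=[0]; order=3,2,4
step 4: dequeue 0; queue=[1]; order=3,2,4,0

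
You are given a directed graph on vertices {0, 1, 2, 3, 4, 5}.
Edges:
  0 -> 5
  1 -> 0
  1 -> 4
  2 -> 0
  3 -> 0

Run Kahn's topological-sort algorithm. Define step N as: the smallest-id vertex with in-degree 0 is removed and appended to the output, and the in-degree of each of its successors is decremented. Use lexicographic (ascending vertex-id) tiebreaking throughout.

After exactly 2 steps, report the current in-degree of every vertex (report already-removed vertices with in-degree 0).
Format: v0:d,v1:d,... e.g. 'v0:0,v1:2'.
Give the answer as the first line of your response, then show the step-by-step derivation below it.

v0:1,v1:0,v2:0,v3:0,v4:0,v5:1

step 1: output 1; order=[1]; indeg=(2,0,0,0,0,1)
step 2: output 2; order=[1,2]; indeg=(1,0,0,0,0,1)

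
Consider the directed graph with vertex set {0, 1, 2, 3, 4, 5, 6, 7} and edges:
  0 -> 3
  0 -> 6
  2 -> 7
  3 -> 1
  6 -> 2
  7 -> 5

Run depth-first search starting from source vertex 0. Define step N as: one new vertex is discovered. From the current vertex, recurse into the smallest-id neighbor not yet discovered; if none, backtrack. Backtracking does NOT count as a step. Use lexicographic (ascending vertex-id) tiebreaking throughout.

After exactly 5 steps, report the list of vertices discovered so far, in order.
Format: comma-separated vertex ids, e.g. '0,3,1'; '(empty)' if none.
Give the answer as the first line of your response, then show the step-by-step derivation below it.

0,3,1,6,2

step 1: discover 0; path=0; order=0
step 2: discover 3; path=0>3; order=0,3
step 3: discover 1; path=0>3>1; order=0,3,1
step 4: discover 6; path=0>6; order=0,3,1,6
step 5: discover 2; path=0>6>2; order=0,3,1,6,2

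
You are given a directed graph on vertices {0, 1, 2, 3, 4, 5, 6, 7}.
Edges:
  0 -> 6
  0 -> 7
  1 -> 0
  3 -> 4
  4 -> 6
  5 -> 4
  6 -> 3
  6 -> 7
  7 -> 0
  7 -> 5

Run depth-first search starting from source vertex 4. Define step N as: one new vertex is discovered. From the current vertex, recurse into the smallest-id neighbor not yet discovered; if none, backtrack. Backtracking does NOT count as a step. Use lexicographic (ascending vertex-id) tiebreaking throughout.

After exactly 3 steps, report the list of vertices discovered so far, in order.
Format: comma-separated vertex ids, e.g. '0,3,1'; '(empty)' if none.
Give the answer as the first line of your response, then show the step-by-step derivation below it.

4,6,3

step 1: discover 4; path=4; order=4
step 2: discover 6; path=4>6; order=4,6
step 3: discover 3; path=4>6>3; order=4,6,3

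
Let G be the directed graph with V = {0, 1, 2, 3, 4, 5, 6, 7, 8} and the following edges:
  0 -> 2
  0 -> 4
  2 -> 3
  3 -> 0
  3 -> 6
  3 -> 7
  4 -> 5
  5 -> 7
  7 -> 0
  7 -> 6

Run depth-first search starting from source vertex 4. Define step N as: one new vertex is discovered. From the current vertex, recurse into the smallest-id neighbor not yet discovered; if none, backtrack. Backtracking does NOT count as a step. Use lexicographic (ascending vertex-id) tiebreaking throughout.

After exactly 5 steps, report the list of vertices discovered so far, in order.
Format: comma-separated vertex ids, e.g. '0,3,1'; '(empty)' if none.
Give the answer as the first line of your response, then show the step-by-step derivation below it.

4,5,7,0,2

step 1: discover 4; path=4; order=4
step 2: discover 5; path=4>5; order=4,5
step 3: discover 7; path=4>5>7; order=4,5,7
step 4: discover 0; path=4>5>7>0; order=4,5,7,0
step 5: discover 2; path=4>5>7>0>2; order=4,5,7,0,2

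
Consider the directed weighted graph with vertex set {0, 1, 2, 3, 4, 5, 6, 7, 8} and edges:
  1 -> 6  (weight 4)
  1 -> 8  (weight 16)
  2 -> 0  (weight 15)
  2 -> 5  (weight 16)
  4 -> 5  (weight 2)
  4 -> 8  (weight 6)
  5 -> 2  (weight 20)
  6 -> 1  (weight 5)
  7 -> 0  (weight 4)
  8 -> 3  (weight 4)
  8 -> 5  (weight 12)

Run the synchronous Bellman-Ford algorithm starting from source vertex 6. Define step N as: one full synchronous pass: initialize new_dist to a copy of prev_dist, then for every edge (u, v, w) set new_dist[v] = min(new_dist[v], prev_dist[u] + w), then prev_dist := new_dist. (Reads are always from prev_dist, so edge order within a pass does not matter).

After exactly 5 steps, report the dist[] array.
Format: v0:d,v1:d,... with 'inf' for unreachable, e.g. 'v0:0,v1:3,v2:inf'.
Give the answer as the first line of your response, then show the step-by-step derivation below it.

v0:68,v1:5,v2:53,v3:25,v4:inf,v5:33,v6:0,v7:inf,v8:21

step 1: dist = v0:inf,v1:5,v2:inf,v3:inf,v4:inf,v5:inf,v6:0,v7:inf,v8:inf
step 2: dist = v0:inf,v1:5,v2:inf,v3:inf,v4:inf,v5:inf,v6:0,v7:inf,v8:21
step 3: dist = v0:inf,v1:5,v2:inf,v3:25,v4:inf,v5:33,v6:0,v7:inf,v8:21
step 4: dist = v0:inf,v1:5,v2:53,v3:25,v4:inf,v5:33,v6:0,v7:inf,v8:21
step 5: dist = v0:68,v1:5,v2:53,v3:25,v4:inf,v5:33,v6:0,v7:inf,v8:21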